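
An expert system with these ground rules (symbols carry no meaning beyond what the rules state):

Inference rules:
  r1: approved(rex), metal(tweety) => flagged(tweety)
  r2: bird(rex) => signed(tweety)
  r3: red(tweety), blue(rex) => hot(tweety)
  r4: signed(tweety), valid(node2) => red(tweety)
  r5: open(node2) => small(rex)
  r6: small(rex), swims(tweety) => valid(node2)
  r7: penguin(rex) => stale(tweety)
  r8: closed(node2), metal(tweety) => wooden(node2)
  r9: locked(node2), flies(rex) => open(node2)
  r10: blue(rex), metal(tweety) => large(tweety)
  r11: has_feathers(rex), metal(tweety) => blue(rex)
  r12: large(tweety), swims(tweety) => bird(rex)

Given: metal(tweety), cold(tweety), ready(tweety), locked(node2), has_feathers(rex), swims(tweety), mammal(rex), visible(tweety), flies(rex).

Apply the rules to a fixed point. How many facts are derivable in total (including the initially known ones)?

18

Round 1: r9 [locked(node2), flies(rex) => open(node2)]; r11 [has_feathers(rex), metal(tweety) => blue(rex)]. Adds open(node2), blue(rex).
Round 2: r5 [open(node2) => small(rex)]; r10 [blue(rex), metal(tweety) => large(tweety)]. Adds small(rex), large(tweety).
Round 3: r6 [small(rex), swims(tweety) => valid(node2)]; r12 [large(tweety), swims(tweety) => bird(rex)]. Adds valid(node2), bird(rex).
Round 4: r2 [bird(rex) => signed(tweety)]. Adds signed(tweety).
Round 5: r4 [signed(tweety), valid(node2) => red(tweety)]. Adds red(tweety).
Round 6: r3 [red(tweety), blue(rex) => hot(tweety)]. Adds hot(tweety).
Closure: {bird(rex), blue(rex), cold(tweety), flies(rex), has_feathers(rex), hot(tweety), large(tweety), locked(node2), mammal(rex), metal(tweety), open(node2), ready(tweety), red(tweety), signed(tweety), small(rex), swims(tweety), valid(node2), visible(tweety)} — 18 facts.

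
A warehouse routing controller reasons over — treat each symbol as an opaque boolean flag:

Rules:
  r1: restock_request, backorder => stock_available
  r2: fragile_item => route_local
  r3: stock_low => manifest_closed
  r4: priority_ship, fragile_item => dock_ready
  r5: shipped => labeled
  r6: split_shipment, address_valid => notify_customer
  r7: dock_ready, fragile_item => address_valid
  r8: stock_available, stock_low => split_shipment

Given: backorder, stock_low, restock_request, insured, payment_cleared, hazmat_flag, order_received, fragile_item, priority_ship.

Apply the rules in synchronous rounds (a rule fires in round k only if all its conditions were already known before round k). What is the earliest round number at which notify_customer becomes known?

3

Round 1 — r1, r2, r3, r4, derive stock_available, route_local, manifest_closed, dock_ready.
Round 2 — r7, r8, derive address_valid, split_shipment.
Round 3 — r6, derive notify_customer.
notify_customer first appears in round 3.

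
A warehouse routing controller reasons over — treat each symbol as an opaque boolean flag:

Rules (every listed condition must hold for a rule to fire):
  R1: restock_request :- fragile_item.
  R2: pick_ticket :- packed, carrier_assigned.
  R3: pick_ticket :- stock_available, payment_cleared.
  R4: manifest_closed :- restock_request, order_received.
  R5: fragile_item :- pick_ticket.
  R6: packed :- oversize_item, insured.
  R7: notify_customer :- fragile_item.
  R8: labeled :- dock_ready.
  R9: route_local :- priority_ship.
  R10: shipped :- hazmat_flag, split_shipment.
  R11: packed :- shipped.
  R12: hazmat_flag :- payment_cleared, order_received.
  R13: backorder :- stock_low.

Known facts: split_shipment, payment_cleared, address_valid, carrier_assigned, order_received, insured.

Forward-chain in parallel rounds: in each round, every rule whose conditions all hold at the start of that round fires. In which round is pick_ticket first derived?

Round 1: R12 [hazmat_flag :- payment_cleared, order_received.]. New: hazmat_flag.
Round 2: R10 [shipped :- hazmat_flag, split_shipment.]. New: shipped.
Round 3: R11 [packed :- shipped.]. New: packed.
Round 4: R2 [pick_ticket :- packed, carrier_assigned.]. New: pick_ticket.
pick_ticket first appears in round 4.

4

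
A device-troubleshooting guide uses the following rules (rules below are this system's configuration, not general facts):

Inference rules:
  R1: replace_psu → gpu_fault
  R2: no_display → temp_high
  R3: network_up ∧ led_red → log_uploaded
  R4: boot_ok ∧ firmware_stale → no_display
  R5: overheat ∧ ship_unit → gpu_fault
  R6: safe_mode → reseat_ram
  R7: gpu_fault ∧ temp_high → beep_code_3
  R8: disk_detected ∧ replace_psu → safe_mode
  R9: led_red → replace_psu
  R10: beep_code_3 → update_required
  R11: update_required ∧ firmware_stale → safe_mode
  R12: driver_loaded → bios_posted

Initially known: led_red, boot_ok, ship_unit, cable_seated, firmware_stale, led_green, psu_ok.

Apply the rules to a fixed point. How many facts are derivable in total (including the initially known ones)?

15

Round 1: R4 [boot_ok ∧ firmware_stale → no_display]; R9 [led_red → replace_psu]. New: no_display, replace_psu.
Round 2: R1 [replace_psu → gpu_fault]; R2 [no_display → temp_high]. New: gpu_fault, temp_high.
Round 3: R7 [gpu_fault ∧ temp_high → beep_code_3]. New: beep_code_3.
Round 4: R10 [beep_code_3 → update_required]. New: update_required.
Round 5: R11 [update_required ∧ firmware_stale → safe_mode]. New: safe_mode.
Round 6: R6 [safe_mode → reseat_ram]. New: reseat_ram.
Closure: {beep_code_3, boot_ok, cable_seated, firmware_stale, gpu_fault, led_green, led_red, no_display, psu_ok, replace_psu, reseat_ram, safe_mode, ship_unit, temp_high, update_required} — 15 facts.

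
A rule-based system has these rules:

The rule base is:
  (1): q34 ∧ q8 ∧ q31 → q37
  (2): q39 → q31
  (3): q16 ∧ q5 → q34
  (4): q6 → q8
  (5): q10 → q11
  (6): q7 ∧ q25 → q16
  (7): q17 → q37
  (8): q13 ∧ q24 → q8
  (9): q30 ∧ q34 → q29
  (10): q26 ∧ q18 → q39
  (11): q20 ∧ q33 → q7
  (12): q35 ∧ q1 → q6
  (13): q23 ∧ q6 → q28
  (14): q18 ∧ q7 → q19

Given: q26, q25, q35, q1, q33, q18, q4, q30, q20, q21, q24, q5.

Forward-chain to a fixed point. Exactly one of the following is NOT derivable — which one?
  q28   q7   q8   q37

Round 1 fires (10), (11), (12), giving q39, q7, q6.
Round 2 fires (2), (4), (6), (14), giving q31, q8, q16, q19.
Round 3 fires (3), giving q34.
Round 4 fires (1), (9), giving q37, q29.
Derived: q37 (round 4), q8 (round 2), q7 (round 1). q28 never appears in any round.

q28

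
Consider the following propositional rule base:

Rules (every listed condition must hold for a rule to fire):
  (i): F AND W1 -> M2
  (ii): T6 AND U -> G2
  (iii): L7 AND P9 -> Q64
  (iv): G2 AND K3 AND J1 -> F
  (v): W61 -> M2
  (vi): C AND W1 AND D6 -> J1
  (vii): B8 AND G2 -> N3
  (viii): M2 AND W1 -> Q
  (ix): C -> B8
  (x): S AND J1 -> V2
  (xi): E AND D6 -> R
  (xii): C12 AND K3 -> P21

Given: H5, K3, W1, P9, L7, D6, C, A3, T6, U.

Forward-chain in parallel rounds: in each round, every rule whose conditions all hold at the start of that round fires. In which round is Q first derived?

Round 1 — (ii), (iii), (vi), (ix), derive G2, Q64, J1, B8.
Round 2 — (iv), (vii), derive F, N3.
Round 3 — (i), derive M2.
Round 4 — (viii), derive Q.
Q first appears in round 4.

4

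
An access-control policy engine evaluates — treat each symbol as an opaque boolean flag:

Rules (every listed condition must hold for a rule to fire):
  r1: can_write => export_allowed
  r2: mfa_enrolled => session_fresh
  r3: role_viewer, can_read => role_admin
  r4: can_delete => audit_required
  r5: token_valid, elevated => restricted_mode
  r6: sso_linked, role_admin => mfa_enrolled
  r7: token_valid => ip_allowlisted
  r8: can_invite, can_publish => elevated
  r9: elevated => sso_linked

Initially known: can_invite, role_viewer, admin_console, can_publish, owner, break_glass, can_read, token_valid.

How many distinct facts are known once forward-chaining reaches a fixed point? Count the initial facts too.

Round 1: r3 [role_viewer, can_read => role_admin]; r7 [token_valid => ip_allowlisted]; r8 [can_invite, can_publish => elevated]. New: role_admin, ip_allowlisted, elevated.
Round 2: r5 [token_valid, elevated => restricted_mode]; r9 [elevated => sso_linked]. New: restricted_mode, sso_linked.
Round 3: r6 [sso_linked, role_admin => mfa_enrolled]. New: mfa_enrolled.
Round 4: r2 [mfa_enrolled => session_fresh]. New: session_fresh.
Closure: {admin_console, break_glass, can_invite, can_publish, can_read, elevated, ip_allowlisted, mfa_enrolled, owner, restricted_mode, role_admin, role_viewer, session_fresh, sso_linked, token_valid} — 15 facts.

15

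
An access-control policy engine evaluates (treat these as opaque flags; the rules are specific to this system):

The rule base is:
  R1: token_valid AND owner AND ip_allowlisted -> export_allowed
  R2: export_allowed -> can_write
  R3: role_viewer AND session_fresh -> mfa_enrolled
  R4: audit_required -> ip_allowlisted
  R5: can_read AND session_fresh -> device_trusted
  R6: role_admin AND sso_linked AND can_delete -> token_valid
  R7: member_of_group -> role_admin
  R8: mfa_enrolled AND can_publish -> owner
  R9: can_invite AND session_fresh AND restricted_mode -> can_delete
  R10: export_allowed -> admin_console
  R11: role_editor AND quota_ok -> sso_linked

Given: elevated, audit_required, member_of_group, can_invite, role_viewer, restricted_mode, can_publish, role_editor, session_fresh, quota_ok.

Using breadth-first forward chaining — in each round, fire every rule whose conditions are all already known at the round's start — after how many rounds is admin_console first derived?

Round 1 fires R3, R4, R7, R9, R11, giving mfa_enrolled, ip_allowlisted, role_admin, can_delete, sso_linked.
Round 2 fires R6, R8, giving token_valid, owner.
Round 3 fires R1, giving export_allowed.
Round 4 fires R2, R10, giving can_write, admin_console.
admin_console first appears in round 4.

4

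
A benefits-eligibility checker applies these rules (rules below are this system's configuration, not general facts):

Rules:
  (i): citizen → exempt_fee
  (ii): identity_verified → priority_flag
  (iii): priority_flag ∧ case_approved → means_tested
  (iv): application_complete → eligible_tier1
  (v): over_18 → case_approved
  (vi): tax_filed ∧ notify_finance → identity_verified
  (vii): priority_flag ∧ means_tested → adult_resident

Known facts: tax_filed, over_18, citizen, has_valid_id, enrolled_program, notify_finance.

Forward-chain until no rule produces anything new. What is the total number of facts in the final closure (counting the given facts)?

Round 1: (i) [citizen → exempt_fee]; (v) [over_18 → case_approved]; (vi) [tax_filed ∧ notify_finance → identity_verified]. Adds exempt_fee, case_approved, identity_verified.
Round 2: (ii) [identity_verified → priority_flag]. Adds priority_flag.
Round 3: (iii) [priority_flag ∧ case_approved → means_tested]. Adds means_tested.
Round 4: (vii) [priority_flag ∧ means_tested → adult_resident]. Adds adult_resident.
Closure: {adult_resident, case_approved, citizen, enrolled_program, exempt_fee, has_valid_id, identity_verified, means_tested, notify_finance, over_18, priority_flag, tax_filed} — 12 facts.

12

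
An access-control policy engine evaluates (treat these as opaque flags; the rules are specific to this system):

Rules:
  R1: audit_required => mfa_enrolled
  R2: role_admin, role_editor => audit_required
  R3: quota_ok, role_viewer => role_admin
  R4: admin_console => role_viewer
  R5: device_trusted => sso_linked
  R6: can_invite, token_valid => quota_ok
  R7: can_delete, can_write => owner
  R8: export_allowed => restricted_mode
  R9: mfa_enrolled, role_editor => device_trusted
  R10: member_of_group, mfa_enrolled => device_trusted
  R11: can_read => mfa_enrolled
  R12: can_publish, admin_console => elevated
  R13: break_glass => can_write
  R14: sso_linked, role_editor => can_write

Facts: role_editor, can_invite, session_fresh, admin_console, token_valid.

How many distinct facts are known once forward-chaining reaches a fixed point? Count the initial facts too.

13

[1] R4 [admin_console => role_viewer]; R6 [can_invite, token_valid => quota_ok]. ⇒ new: role_viewer, quota_ok.
[2] R3 [quota_ok, role_viewer => role_admin]. ⇒ new: role_admin.
[3] R2 [role_admin, role_editor => audit_required]. ⇒ new: audit_required.
[4] R1 [audit_required => mfa_enrolled]. ⇒ new: mfa_enrolled.
[5] R9 [mfa_enrolled, role_editor => device_trusted]. ⇒ new: device_trusted.
[6] R5 [device_trusted => sso_linked]. ⇒ new: sso_linked.
[7] R14 [sso_linked, role_editor => can_write]. ⇒ new: can_write.
Closure: {admin_console, audit_required, can_invite, can_write, device_trusted, mfa_enrolled, quota_ok, role_admin, role_editor, role_viewer, session_fresh, sso_linked, token_valid} — 13 facts.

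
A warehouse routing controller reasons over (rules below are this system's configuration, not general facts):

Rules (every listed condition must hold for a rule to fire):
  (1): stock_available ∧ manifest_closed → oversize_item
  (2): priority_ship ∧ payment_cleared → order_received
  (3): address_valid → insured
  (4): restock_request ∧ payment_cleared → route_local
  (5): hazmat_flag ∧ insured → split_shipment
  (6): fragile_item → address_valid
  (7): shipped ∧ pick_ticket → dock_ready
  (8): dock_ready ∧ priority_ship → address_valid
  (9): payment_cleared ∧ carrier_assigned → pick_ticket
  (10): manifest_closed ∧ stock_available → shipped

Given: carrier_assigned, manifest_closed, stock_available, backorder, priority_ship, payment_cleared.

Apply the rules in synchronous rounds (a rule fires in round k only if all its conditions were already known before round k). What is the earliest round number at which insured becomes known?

[1] (1) [stock_available ∧ manifest_closed → oversize_item]; (2) [priority_ship ∧ payment_cleared → order_received]; (9) [payment_cleared ∧ carrier_assigned → pick_ticket]; (10) [manifest_closed ∧ stock_available → shipped]. ⇒ new: oversize_item, order_received, pick_ticket, shipped.
[2] (7) [shipped ∧ pick_ticket → dock_ready]. ⇒ new: dock_ready.
[3] (8) [dock_ready ∧ priority_ship → address_valid]. ⇒ new: address_valid.
[4] (3) [address_valid → insured]. ⇒ new: insured.
insured first appears in round 4.

4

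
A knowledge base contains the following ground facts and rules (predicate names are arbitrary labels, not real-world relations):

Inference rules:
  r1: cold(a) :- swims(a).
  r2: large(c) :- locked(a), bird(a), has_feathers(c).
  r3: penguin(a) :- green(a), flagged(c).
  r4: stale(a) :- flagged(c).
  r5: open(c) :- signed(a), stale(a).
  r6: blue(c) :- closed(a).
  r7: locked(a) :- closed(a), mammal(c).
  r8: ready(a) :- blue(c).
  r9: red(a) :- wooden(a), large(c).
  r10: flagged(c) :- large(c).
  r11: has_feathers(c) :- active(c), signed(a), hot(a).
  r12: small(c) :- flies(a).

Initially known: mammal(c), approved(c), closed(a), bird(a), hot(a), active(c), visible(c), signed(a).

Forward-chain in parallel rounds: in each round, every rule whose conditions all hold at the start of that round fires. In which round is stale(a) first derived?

4

Round 1 — r6, r7, r11, derive blue(c), locked(a), has_feathers(c).
Round 2 — r2, r8, derive large(c), ready(a).
Round 3 — r10, derive flagged(c).
Round 4 — r4, derive stale(a).
stale(a) first appears in round 4.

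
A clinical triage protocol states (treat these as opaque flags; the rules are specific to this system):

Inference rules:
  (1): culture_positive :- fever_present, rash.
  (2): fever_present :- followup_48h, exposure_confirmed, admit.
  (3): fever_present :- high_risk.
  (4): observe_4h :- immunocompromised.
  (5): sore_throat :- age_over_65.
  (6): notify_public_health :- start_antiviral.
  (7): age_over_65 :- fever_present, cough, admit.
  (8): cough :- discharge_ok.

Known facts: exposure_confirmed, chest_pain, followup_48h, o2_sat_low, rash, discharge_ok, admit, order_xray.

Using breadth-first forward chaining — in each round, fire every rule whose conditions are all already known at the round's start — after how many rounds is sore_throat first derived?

Round 1: (2) [fever_present :- followup_48h, exposure_confirmed, admit.]; (8) [cough :- discharge_ok.]. New: fever_present, cough.
Round 2: (1) [culture_positive :- fever_present, rash.]; (7) [age_over_65 :- fever_present, cough, admit.]. New: culture_positive, age_over_65.
Round 3: (5) [sore_throat :- age_over_65.]. New: sore_throat.
sore_throat first appears in round 3.

3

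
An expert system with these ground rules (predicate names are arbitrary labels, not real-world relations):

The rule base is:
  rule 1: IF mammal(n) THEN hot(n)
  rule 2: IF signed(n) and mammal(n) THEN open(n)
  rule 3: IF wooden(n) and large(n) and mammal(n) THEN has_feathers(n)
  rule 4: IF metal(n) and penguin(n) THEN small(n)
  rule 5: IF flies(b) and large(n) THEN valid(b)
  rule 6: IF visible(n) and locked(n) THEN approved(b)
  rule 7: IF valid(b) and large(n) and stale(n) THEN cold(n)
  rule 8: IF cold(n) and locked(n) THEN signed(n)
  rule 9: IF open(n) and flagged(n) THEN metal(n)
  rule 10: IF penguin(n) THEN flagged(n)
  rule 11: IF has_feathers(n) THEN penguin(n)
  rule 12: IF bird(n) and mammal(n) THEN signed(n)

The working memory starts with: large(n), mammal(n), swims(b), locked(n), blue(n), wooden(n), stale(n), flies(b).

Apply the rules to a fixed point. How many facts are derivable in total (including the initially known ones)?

Round 1: rule 1 [IF mammal(n) THEN hot(n)]; rule 3 [IF wooden(n) and large(n) and mammal(n) THEN has_feathers(n)]; rule 5 [IF flies(b) and large(n) THEN valid(b)]. Adds hot(n), has_feathers(n), valid(b).
Round 2: rule 7 [IF valid(b) and large(n) and stale(n) THEN cold(n)]; rule 11 [IF has_feathers(n) THEN penguin(n)]. Adds cold(n), penguin(n).
Round 3: rule 8 [IF cold(n) and locked(n) THEN signed(n)]; rule 10 [IF penguin(n) THEN flagged(n)]. Adds signed(n), flagged(n).
Round 4: rule 2 [IF signed(n) and mammal(n) THEN open(n)]. Adds open(n).
Round 5: rule 9 [IF open(n) and flagged(n) THEN metal(n)]. Adds metal(n).
Round 6: rule 4 [IF metal(n) and penguin(n) THEN small(n)]. Adds small(n).
Closure: {blue(n), cold(n), flagged(n), flies(b), has_feathers(n), hot(n), large(n), locked(n), mammal(n), metal(n), open(n), penguin(n), signed(n), small(n), stale(n), swims(b), valid(b), wooden(n)} — 18 facts.

18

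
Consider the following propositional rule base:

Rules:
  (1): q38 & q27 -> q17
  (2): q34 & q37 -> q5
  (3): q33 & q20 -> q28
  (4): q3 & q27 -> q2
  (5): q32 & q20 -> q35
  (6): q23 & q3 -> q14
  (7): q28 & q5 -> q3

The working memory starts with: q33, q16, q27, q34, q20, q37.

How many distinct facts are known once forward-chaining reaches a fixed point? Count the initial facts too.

10

Round 1 — (2), (3), derive q5, q28.
Round 2 — (7), derive q3.
Round 3 — (4), derive q2.
Closure: {q16, q2, q20, q27, q28, q3, q33, q34, q37, q5} — 10 facts.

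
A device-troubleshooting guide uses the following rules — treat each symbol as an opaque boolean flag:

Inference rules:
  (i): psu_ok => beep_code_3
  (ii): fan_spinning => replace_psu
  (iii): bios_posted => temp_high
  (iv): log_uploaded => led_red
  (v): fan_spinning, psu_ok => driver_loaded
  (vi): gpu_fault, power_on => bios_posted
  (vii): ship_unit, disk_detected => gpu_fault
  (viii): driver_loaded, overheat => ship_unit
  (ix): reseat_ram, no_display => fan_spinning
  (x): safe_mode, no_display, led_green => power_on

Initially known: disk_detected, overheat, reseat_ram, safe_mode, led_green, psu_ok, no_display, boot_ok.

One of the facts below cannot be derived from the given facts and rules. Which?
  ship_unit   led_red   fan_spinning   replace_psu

Round 1: (i) [psu_ok => beep_code_3]; (ix) [reseat_ram, no_display => fan_spinning]; (x) [safe_mode, no_display, led_green => power_on]. Adds beep_code_3, fan_spinning, power_on.
Round 2: (ii) [fan_spinning => replace_psu]; (v) [fan_spinning, psu_ok => driver_loaded]. Adds replace_psu, driver_loaded.
Round 3: (viii) [driver_loaded, overheat => ship_unit]. Adds ship_unit.
Round 4: (vii) [ship_unit, disk_detected => gpu_fault]. Adds gpu_fault.
Round 5: (vi) [gpu_fault, power_on => bios_posted]. Adds bios_posted.
Round 6: (iii) [bios_posted => temp_high]. Adds temp_high.
Derived: ship_unit (round 3), replace_psu (round 2), fan_spinning (round 1). led_red never appears in any round.

led_red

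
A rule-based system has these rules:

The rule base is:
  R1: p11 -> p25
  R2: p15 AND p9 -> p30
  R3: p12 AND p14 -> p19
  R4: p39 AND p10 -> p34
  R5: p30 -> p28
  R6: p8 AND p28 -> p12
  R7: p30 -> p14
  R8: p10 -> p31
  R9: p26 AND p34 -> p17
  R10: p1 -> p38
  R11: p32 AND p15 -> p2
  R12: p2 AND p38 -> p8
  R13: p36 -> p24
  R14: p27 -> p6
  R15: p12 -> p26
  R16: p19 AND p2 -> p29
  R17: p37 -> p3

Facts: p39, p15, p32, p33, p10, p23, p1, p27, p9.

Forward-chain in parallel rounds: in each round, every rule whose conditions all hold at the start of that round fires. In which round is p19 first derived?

[1] R2 [p15 AND p9 -> p30]; R4 [p39 AND p10 -> p34]; R8 [p10 -> p31]; R10 [p1 -> p38]; R11 [p32 AND p15 -> p2]; R14 [p27 -> p6]. ⇒ new: p30, p34, p31, p38, p2, p6.
[2] R5 [p30 -> p28]; R7 [p30 -> p14]; R12 [p2 AND p38 -> p8]. ⇒ new: p28, p14, p8.
[3] R6 [p8 AND p28 -> p12]. ⇒ new: p12.
[4] R3 [p12 AND p14 -> p19]; R15 [p12 -> p26]. ⇒ new: p19, p26.
p19 first appears in round 4.

4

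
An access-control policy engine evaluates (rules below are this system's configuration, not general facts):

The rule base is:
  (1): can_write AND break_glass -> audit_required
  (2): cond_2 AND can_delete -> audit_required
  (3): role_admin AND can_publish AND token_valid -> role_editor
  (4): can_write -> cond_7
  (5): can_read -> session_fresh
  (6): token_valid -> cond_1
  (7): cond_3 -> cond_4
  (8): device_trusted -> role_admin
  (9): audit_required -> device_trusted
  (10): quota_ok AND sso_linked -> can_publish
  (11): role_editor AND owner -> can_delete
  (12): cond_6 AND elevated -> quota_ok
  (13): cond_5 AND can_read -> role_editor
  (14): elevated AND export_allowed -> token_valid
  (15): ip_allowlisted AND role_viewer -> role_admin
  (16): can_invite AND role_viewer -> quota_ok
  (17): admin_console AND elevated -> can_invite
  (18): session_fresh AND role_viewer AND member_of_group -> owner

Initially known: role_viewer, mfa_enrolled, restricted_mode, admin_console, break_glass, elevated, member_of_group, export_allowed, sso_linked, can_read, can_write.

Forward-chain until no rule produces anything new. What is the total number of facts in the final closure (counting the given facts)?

24

Round 1: (1) [can_write AND break_glass -> audit_required]; (4) [can_write -> cond_7]; (5) [can_read -> session_fresh]; (14) [elevated AND export_allowed -> token_valid]; (17) [admin_console AND elevated -> can_invite]. Adds audit_required, cond_7, session_fresh, token_valid, can_invite.
Round 2: (6) [token_valid -> cond_1]; (9) [audit_required -> device_trusted]; (16) [can_invite AND role_viewer -> quota_ok]; (18) [session_fresh AND role_viewer AND member_of_group -> owner]. Adds cond_1, device_trusted, quota_ok, owner.
Round 3: (8) [device_trusted -> role_admin]; (10) [quota_ok AND sso_linked -> can_publish]. Adds role_admin, can_publish.
Round 4: (3) [role_admin AND can_publish AND token_valid -> role_editor]. Adds role_editor.
Round 5: (11) [role_editor AND owner -> can_delete]. Adds can_delete.
Closure: {admin_console, audit_required, break_glass, can_delete, can_invite, can_publish, can_read, can_write, cond_1, cond_7, device_trusted, elevated, export_allowed, member_of_group, mfa_enrolled, owner, quota_ok, restricted_mode, role_admin, role_editor, role_viewer, session_fresh, sso_linked, token_valid} — 24 facts.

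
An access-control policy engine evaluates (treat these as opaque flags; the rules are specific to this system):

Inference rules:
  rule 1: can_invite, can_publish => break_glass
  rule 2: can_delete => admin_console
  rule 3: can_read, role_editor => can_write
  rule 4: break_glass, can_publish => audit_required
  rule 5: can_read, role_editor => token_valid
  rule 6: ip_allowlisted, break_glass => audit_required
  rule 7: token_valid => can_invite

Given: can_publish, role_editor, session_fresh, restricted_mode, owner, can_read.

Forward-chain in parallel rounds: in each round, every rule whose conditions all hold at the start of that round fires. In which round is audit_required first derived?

Round 1: rule 3 [can_read, role_editor => can_write]; rule 5 [can_read, role_editor => token_valid]. New: can_write, token_valid.
Round 2: rule 7 [token_valid => can_invite]. New: can_invite.
Round 3: rule 1 [can_invite, can_publish => break_glass]. New: break_glass.
Round 4: rule 4 [break_glass, can_publish => audit_required]. New: audit_required.
audit_required first appears in round 4.

4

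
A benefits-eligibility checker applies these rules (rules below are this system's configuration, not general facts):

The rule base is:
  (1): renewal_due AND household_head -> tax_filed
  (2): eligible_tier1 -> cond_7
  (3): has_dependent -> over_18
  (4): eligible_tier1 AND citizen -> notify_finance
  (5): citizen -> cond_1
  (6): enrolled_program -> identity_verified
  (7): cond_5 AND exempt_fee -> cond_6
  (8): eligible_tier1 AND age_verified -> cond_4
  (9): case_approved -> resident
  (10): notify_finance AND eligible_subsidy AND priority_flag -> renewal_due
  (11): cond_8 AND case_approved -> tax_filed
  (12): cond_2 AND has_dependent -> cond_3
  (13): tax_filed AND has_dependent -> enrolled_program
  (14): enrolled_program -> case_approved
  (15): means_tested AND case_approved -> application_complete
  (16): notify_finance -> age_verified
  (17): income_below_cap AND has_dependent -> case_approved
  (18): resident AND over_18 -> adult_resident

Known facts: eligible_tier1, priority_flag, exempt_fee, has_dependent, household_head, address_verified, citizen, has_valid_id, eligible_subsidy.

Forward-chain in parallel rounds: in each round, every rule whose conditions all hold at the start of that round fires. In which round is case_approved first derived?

Round 1: (2) [eligible_tier1 -> cond_7]; (3) [has_dependent -> over_18]; (4) [eligible_tier1 AND citizen -> notify_finance]; (5) [citizen -> cond_1]. Adds cond_7, over_18, notify_finance, cond_1.
Round 2: (10) [notify_finance AND eligible_subsidy AND priority_flag -> renewal_due]; (16) [notify_finance -> age_verified]. Adds renewal_due, age_verified.
Round 3: (1) [renewal_due AND household_head -> tax_filed]; (8) [eligible_tier1 AND age_verified -> cond_4]. Adds tax_filed, cond_4.
Round 4: (13) [tax_filed AND has_dependent -> enrolled_program]. Adds enrolled_program.
Round 5: (6) [enrolled_program -> identity_verified]; (14) [enrolled_program -> case_approved]. Adds identity_verified, case_approved.
case_approved first appears in round 5.

5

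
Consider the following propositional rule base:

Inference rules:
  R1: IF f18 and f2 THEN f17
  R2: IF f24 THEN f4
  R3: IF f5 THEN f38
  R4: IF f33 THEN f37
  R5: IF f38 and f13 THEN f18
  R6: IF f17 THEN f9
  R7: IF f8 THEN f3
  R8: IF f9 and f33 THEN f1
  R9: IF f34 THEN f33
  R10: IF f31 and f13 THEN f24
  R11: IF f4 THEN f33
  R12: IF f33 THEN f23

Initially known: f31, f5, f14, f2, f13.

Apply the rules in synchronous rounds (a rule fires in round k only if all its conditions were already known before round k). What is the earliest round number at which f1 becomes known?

5

Round 1 fires R3, R10, giving f38, f24.
Round 2 fires R2, R5, giving f4, f18.
Round 3 fires R1, R11, giving f17, f33.
Round 4 fires R4, R6, R12, giving f37, f9, f23.
Round 5 fires R8, giving f1.
f1 first appears in round 5.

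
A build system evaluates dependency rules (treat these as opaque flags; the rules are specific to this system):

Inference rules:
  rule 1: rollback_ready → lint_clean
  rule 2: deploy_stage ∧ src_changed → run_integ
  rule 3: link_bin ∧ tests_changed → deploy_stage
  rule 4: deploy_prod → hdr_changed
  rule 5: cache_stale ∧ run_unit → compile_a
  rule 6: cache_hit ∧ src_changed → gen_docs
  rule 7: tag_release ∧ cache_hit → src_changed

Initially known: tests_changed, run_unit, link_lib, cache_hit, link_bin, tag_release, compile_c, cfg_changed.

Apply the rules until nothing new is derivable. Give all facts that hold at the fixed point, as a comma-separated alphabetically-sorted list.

Round 1 — rule 3, rule 7, derive deploy_stage, src_changed.
Round 2 — rule 2, rule 6, derive run_integ, gen_docs.

cache_hit, cfg_changed, compile_c, deploy_stage, gen_docs, link_bin, link_lib, run_integ, run_unit, src_changed, tag_release, tests_changed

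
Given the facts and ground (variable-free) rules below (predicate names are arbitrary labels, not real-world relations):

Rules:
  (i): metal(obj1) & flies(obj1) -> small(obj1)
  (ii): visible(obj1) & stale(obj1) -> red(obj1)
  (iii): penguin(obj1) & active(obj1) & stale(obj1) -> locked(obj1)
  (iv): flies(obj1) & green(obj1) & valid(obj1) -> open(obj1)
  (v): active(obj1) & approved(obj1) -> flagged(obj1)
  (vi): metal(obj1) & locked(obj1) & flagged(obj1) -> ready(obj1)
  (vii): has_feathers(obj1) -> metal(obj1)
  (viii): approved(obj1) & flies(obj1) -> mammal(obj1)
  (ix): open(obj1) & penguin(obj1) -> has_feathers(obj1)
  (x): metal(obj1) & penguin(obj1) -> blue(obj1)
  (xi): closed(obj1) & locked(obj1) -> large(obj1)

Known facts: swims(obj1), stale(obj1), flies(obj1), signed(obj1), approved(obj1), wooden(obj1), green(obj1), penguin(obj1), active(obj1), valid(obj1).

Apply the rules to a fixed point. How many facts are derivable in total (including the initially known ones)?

Round 1: (iii) [penguin(obj1) & active(obj1) & stale(obj1) -> locked(obj1)]; (iv) [flies(obj1) & green(obj1) & valid(obj1) -> open(obj1)]; (v) [active(obj1) & approved(obj1) -> flagged(obj1)]; (viii) [approved(obj1) & flies(obj1) -> mammal(obj1)]. New: locked(obj1), open(obj1), flagged(obj1), mammal(obj1).
Round 2: (ix) [open(obj1) & penguin(obj1) -> has_feathers(obj1)]. New: has_feathers(obj1).
Round 3: (vii) [has_feathers(obj1) -> metal(obj1)]. New: metal(obj1).
Round 4: (i) [metal(obj1) & flies(obj1) -> small(obj1)]; (vi) [metal(obj1) & locked(obj1) & flagged(obj1) -> ready(obj1)]; (x) [metal(obj1) & penguin(obj1) -> blue(obj1)]. New: small(obj1), ready(obj1), blue(obj1).
Closure: {active(obj1), approved(obj1), blue(obj1), flagged(obj1), flies(obj1), green(obj1), has_feathers(obj1), locked(obj1), mammal(obj1), metal(obj1), open(obj1), penguin(obj1), ready(obj1), signed(obj1), small(obj1), stale(obj1), swims(obj1), valid(obj1), wooden(obj1)} — 19 facts.

19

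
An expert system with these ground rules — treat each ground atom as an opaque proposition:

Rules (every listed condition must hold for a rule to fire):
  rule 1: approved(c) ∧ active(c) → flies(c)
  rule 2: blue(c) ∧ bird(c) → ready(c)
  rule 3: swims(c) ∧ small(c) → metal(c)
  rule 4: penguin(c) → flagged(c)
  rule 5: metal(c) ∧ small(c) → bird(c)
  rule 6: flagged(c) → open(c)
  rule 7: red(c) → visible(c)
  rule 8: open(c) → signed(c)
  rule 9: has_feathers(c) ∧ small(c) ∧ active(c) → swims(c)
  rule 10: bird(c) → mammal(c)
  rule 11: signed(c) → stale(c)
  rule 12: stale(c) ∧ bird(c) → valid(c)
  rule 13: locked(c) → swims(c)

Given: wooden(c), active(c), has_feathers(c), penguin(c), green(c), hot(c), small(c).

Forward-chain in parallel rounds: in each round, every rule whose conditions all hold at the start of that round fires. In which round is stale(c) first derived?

4

Round 1: rule 4 [penguin(c) → flagged(c)]; rule 9 [has_feathers(c) ∧ small(c) ∧ active(c) → swims(c)]. New: flagged(c), swims(c).
Round 2: rule 3 [swims(c) ∧ small(c) → metal(c)]; rule 6 [flagged(c) → open(c)]. New: metal(c), open(c).
Round 3: rule 5 [metal(c) ∧ small(c) → bird(c)]; rule 8 [open(c) → signed(c)]. New: bird(c), signed(c).
Round 4: rule 10 [bird(c) → mammal(c)]; rule 11 [signed(c) → stale(c)]. New: mammal(c), stale(c).
stale(c) first appears in round 4.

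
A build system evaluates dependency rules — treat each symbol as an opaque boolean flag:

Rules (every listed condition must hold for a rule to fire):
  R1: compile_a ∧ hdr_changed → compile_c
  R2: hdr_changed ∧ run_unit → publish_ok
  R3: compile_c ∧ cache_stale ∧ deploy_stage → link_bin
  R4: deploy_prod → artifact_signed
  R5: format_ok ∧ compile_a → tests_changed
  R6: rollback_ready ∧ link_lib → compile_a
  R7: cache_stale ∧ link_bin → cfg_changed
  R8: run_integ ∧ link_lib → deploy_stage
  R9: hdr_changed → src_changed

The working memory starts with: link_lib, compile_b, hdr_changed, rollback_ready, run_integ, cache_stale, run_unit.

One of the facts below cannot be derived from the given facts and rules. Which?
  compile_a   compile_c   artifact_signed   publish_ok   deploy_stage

artifact_signed

Round 1: R2 [hdr_changed ∧ run_unit → publish_ok]; R6 [rollback_ready ∧ link_lib → compile_a]; R8 [run_integ ∧ link_lib → deploy_stage]; R9 [hdr_changed → src_changed]. New: publish_ok, compile_a, deploy_stage, src_changed.
Round 2: R1 [compile_a ∧ hdr_changed → compile_c]. New: compile_c.
Round 3: R3 [compile_c ∧ cache_stale ∧ deploy_stage → link_bin]. New: link_bin.
Round 4: R7 [cache_stale ∧ link_bin → cfg_changed]. New: cfg_changed.
Derived: deploy_stage (round 1), compile_a (round 1), compile_c (round 2), publish_ok (round 1). artifact_signed never appears in any round.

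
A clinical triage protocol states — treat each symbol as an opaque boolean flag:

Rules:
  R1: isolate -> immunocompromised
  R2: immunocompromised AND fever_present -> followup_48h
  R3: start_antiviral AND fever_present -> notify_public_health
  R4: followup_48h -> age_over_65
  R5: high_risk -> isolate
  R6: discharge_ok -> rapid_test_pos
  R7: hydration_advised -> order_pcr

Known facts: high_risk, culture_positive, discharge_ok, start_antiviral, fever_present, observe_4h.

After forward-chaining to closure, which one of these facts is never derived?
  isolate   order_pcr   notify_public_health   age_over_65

[1] R3 [start_antiviral AND fever_present -> notify_public_health]; R5 [high_risk -> isolate]; R6 [discharge_ok -> rapid_test_pos]. ⇒ new: notify_public_health, isolate, rapid_test_pos.
[2] R1 [isolate -> immunocompromised]. ⇒ new: immunocompromised.
[3] R2 [immunocompromised AND fever_present -> followup_48h]. ⇒ new: followup_48h.
[4] R4 [followup_48h -> age_over_65]. ⇒ new: age_over_65.
Derived: notify_public_health (round 1), age_over_65 (round 4), isolate (round 1). order_pcr never appears in any round.

order_pcr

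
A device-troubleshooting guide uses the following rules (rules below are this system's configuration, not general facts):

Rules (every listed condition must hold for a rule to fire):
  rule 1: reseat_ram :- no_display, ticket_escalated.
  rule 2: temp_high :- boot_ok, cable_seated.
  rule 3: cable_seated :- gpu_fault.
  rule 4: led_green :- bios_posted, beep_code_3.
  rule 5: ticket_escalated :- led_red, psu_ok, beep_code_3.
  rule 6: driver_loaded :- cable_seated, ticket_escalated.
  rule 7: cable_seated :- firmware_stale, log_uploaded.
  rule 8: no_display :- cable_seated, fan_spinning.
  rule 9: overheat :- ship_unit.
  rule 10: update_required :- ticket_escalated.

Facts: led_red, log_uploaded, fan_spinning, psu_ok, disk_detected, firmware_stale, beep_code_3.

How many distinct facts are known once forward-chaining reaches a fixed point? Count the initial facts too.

Round 1: rule 5 [ticket_escalated :- led_red, psu_ok, beep_code_3.]; rule 7 [cable_seated :- firmware_stale, log_uploaded.]. Adds ticket_escalated, cable_seated.
Round 2: rule 6 [driver_loaded :- cable_seated, ticket_escalated.]; rule 8 [no_display :- cable_seated, fan_spinning.]; rule 10 [update_required :- ticket_escalated.]. Adds driver_loaded, no_display, update_required.
Round 3: rule 1 [reseat_ram :- no_display, ticket_escalated.]. Adds reseat_ram.
Closure: {beep_code_3, cable_seated, disk_detected, driver_loaded, fan_spinning, firmware_stale, led_red, log_uploaded, no_display, psu_ok, reseat_ram, ticket_escalated, update_required} — 13 facts.

13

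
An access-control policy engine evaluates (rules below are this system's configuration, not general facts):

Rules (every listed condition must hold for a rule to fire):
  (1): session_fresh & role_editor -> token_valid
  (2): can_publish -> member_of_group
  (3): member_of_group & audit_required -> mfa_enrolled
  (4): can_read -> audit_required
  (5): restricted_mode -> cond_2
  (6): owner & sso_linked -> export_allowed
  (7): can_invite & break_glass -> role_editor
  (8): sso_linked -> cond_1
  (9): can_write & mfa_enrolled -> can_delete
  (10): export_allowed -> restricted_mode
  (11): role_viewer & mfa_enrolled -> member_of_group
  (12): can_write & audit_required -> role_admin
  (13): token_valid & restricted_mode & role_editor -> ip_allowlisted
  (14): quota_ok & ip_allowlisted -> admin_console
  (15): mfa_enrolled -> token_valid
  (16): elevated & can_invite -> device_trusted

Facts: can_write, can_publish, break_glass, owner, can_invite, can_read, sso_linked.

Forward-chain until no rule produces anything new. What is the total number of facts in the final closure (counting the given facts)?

[1] (2) [can_publish -> member_of_group]; (4) [can_read -> audit_required]; (6) [owner & sso_linked -> export_allowed]; (7) [can_invite & break_glass -> role_editor]; (8) [sso_linked -> cond_1]. ⇒ new: member_of_group, audit_required, export_allowed, role_editor, cond_1.
[2] (3) [member_of_group & audit_required -> mfa_enrolled]; (10) [export_allowed -> restricted_mode]; (12) [can_write & audit_required -> role_admin]. ⇒ new: mfa_enrolled, restricted_mode, role_admin.
[3] (5) [restricted_mode -> cond_2]; (9) [can_write & mfa_enrolled -> can_delete]; (15) [mfa_enrolled -> token_valid]. ⇒ new: cond_2, can_delete, token_valid.
[4] (13) [token_valid & restricted_mode & role_editor -> ip_allowlisted]. ⇒ new: ip_allowlisted.
Closure: {audit_required, break_glass, can_delete, can_invite, can_publish, can_read, can_write, cond_1, cond_2, export_allowed, ip_allowlisted, member_of_group, mfa_enrolled, owner, restricted_mode, role_admin, role_editor, sso_linked, token_valid} — 19 facts.

19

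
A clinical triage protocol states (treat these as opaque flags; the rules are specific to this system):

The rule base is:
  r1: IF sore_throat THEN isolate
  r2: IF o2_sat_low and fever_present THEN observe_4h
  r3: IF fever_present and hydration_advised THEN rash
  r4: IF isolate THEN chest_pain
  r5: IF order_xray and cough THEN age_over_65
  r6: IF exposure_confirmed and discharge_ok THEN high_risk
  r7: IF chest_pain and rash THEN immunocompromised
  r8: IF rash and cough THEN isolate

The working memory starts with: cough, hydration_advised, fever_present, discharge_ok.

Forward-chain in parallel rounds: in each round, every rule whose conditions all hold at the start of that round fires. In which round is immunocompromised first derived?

4

Round 1 — r3, derive rash.
Round 2 — r8, derive isolate.
Round 3 — r4, derive chest_pain.
Round 4 — r7, derive immunocompromised.
immunocompromised first appears in round 4.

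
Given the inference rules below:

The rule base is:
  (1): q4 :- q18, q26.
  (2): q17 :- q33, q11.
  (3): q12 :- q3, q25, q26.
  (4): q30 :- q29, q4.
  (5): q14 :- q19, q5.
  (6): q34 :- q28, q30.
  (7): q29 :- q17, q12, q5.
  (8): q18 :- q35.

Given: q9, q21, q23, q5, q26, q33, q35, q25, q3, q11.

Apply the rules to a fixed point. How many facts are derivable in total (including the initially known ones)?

[1] (2) [q17 :- q33, q11.]; (3) [q12 :- q3, q25, q26.]; (8) [q18 :- q35.]. ⇒ new: q17, q12, q18.
[2] (1) [q4 :- q18, q26.]; (7) [q29 :- q17, q12, q5.]. ⇒ new: q4, q29.
[3] (4) [q30 :- q29, q4.]. ⇒ new: q30.
Closure: {q11, q12, q17, q18, q21, q23, q25, q26, q29, q3, q30, q33, q35, q4, q5, q9} — 16 facts.

16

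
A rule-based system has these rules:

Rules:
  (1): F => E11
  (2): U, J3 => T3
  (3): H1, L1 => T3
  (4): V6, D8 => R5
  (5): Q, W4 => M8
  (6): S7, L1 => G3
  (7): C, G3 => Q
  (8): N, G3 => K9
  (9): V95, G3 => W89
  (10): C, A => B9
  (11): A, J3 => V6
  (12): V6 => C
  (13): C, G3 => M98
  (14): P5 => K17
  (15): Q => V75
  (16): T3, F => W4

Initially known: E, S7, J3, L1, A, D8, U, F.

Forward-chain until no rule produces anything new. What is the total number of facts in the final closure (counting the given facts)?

20

Round 1: (1) [F => E11]; (2) [U, J3 => T3]; (6) [S7, L1 => G3]; (11) [A, J3 => V6]. Adds E11, T3, G3, V6.
Round 2: (4) [V6, D8 => R5]; (12) [V6 => C]; (16) [T3, F => W4]. Adds R5, C, W4.
Round 3: (7) [C, G3 => Q]; (10) [C, A => B9]; (13) [C, G3 => M98]. Adds Q, B9, M98.
Round 4: (5) [Q, W4 => M8]; (15) [Q => V75]. Adds M8, V75.
Closure: {A, B9, C, D8, E, E11, F, G3, J3, L1, M8, M98, Q, R5, S7, T3, U, V6, V75, W4} — 20 facts.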